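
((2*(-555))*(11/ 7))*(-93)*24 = 27252720/ 7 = 3893245.71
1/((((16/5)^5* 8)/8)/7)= 21875/1048576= 0.02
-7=-7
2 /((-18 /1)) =-1 /9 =-0.11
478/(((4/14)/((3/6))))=836.50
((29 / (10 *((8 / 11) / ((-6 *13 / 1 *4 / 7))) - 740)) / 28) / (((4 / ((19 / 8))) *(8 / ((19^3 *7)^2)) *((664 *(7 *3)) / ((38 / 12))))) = -70430835931027 / 1295400468480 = -54.37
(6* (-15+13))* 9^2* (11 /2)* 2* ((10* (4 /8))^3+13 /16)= -5380749 /4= -1345187.25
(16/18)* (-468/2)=-208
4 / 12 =1 / 3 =0.33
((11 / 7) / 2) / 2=11 / 28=0.39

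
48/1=48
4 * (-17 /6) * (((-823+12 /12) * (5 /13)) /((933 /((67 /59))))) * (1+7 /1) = 24966880 /715611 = 34.89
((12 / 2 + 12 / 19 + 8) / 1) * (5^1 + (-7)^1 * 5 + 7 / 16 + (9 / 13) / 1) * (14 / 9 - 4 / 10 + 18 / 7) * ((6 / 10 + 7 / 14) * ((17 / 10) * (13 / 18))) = -18324727091 / 8618400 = -2126.23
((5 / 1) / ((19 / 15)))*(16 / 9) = 7.02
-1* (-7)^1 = 7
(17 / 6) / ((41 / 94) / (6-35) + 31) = 23171 / 253395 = 0.09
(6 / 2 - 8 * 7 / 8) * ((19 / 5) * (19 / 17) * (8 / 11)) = -11552 / 935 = -12.36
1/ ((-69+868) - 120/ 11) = 11/ 8669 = 0.00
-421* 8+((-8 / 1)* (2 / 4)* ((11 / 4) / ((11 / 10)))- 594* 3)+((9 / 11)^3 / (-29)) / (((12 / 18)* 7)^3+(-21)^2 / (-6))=-302540545326 / 58631881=-5160.00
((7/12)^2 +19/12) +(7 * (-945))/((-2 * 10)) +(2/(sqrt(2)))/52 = sqrt(2)/52 +47905/144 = 332.70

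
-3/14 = -0.21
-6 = -6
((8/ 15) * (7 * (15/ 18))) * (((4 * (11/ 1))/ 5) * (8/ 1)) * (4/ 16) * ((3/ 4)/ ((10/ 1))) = 308/ 75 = 4.11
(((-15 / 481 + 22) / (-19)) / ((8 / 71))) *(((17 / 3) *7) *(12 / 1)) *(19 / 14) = -12754369 / 1924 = -6629.09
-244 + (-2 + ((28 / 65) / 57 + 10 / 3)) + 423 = 222721 / 1235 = 180.34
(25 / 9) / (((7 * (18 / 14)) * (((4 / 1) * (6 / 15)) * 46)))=125 / 29808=0.00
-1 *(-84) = 84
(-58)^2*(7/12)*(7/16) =41209/48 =858.52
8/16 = 1/2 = 0.50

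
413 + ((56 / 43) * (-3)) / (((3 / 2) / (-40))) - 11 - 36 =470.19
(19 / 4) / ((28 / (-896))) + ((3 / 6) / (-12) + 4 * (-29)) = -6433 / 24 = -268.04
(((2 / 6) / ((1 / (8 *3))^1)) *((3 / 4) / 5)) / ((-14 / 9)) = -27 / 35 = -0.77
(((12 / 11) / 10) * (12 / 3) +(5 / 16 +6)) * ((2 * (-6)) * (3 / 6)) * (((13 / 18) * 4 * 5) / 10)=-58.49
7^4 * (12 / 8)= 7203 / 2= 3601.50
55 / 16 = 3.44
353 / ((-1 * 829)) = -353 / 829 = -0.43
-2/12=-1/6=-0.17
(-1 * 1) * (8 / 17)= -8 / 17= -0.47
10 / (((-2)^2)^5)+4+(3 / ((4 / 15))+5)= 10373 / 512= 20.26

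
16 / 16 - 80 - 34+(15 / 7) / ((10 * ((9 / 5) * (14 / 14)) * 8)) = -37963 / 336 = -112.99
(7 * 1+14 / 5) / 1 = 49 / 5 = 9.80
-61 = -61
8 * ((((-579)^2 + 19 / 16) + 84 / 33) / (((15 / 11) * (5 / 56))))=550695348 / 25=22027813.92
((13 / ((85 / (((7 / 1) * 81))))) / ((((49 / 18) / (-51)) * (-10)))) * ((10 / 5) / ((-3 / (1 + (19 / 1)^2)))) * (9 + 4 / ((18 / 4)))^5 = -52557167533988 / 14175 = -3707736686.70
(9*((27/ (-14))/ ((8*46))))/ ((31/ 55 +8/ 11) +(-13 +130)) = -13365/ 33518912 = -0.00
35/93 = 0.38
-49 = -49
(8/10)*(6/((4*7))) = 6/35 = 0.17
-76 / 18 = -38 / 9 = -4.22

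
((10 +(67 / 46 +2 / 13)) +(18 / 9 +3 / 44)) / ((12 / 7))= 419895 / 52624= 7.98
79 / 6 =13.17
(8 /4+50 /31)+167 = 5289 /31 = 170.61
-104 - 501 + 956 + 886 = 1237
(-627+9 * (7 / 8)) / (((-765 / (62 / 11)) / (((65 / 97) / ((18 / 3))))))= 0.51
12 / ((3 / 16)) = 64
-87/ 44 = -1.98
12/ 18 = 2/ 3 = 0.67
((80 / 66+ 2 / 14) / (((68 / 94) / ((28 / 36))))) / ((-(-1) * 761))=14711 / 7684578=0.00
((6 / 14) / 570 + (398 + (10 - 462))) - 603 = -873809 / 1330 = -657.00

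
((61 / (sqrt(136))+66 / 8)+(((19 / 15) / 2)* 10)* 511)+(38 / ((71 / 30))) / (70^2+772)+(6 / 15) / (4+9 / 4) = 61* sqrt(34) / 68+244998666919 / 75508500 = 3249.88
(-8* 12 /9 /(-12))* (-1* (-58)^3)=1560896 /9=173432.89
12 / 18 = 2 / 3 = 0.67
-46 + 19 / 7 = -303 / 7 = -43.29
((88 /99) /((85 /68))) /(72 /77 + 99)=2464 /346275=0.01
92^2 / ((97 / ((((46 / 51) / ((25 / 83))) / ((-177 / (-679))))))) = 226208864 / 225675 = 1002.37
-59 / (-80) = 59 / 80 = 0.74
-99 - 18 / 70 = -3474 / 35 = -99.26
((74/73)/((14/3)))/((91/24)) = 2664/46501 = 0.06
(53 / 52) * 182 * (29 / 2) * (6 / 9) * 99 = 355047 / 2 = 177523.50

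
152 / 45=3.38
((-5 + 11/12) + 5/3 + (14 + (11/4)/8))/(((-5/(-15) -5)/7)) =-1145/64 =-17.89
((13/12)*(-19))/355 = -247/4260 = -0.06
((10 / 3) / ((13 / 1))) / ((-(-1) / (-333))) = -1110 / 13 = -85.38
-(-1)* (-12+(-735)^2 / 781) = 530853 / 781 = 679.71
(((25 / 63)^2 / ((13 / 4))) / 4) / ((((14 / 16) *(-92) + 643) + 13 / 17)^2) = 722500 / 18923757049197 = 0.00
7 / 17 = 0.41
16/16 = 1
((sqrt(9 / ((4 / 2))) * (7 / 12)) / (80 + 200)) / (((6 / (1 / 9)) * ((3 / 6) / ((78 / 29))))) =0.00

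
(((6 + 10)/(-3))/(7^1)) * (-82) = 62.48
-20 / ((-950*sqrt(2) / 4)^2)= -8 / 45125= -0.00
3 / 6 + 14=29 / 2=14.50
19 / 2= 9.50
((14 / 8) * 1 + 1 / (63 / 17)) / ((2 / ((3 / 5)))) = 509 / 840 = 0.61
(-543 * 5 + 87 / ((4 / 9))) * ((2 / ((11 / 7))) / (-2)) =1603.16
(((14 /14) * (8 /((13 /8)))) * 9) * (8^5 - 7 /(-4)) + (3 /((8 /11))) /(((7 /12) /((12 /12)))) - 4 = 20327371 /14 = 1451955.07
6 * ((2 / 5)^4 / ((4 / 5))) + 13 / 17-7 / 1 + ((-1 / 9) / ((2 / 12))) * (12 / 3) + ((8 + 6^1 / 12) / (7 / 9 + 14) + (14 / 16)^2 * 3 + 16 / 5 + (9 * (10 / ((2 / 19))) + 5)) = 46523897113 / 54264000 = 857.36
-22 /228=-11 /114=-0.10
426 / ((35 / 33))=14058 / 35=401.66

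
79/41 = 1.93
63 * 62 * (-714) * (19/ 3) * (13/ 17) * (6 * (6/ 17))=-486250128/ 17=-28602948.71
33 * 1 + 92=125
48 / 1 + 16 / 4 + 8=60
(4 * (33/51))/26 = 22/221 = 0.10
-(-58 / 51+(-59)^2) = -177473 / 51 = -3479.86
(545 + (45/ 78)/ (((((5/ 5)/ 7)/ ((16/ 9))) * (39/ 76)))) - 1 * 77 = 733108/ 1521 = 481.99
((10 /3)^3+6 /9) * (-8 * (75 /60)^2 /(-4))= 117.82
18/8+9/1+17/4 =31/2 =15.50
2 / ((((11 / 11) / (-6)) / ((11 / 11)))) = -12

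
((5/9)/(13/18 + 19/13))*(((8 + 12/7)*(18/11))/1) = 159120/39347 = 4.04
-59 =-59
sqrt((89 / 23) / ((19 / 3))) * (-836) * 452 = -19888 * sqrt(116679) / 23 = -295365.40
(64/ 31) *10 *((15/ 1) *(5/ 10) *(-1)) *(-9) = 43200/ 31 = 1393.55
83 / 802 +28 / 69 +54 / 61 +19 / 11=115918307 / 37131798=3.12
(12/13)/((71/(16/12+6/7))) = 184/6461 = 0.03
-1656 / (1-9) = 207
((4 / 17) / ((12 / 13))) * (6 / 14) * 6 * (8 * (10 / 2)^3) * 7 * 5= 390000 / 17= 22941.18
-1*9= -9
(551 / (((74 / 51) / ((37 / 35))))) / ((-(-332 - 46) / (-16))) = -16.99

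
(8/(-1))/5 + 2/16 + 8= 261/40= 6.52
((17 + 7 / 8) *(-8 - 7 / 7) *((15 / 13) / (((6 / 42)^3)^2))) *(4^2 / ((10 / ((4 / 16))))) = -34941753 / 4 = -8735438.25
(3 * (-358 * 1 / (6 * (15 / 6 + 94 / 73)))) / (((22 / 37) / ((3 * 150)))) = -217565550 / 6083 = -35766.16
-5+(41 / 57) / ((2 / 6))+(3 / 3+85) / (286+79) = -18076 / 6935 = -2.61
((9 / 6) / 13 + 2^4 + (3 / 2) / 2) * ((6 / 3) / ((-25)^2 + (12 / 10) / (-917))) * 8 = 16084180 / 37253047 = 0.43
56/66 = 28/33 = 0.85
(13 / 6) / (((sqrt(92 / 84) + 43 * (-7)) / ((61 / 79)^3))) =-6217236571 / 1876110030644 -2950753 * sqrt(483) / 5628330091932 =-0.00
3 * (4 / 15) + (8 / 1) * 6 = 244 / 5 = 48.80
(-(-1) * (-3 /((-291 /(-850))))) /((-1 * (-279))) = -850 /27063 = -0.03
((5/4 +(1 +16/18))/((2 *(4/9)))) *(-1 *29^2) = -95033/32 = -2969.78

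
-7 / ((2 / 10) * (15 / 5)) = -35 / 3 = -11.67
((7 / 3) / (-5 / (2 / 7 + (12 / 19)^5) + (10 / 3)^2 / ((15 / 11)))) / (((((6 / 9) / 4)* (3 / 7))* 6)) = -984021234 / 867228715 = -1.13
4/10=2/5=0.40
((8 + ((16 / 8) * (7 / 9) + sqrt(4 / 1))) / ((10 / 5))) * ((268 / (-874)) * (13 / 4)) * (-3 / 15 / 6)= 11323 / 58995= 0.19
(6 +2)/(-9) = -8/9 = -0.89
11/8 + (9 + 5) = 123/8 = 15.38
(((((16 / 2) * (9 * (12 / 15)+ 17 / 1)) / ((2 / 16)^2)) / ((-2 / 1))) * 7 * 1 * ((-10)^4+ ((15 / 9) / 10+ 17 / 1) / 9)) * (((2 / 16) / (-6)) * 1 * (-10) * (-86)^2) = -54134843430976 / 81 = -668331400382.42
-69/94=-0.73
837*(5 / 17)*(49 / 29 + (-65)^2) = 512972190 / 493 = 1040511.54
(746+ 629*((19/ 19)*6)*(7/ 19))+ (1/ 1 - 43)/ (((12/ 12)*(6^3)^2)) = 315643259/ 147744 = 2136.42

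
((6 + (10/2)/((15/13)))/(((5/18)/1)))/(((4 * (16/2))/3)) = 279/80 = 3.49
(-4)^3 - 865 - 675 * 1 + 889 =-715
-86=-86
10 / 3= 3.33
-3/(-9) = 1/3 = 0.33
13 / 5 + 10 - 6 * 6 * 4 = -657 / 5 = -131.40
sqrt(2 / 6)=sqrt(3) / 3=0.58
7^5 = 16807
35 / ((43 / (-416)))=-14560 / 43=-338.60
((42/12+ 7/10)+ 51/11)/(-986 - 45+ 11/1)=-0.01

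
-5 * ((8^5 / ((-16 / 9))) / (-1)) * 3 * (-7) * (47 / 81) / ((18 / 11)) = 18529280 / 27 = 686269.63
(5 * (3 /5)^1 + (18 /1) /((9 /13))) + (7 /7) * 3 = 32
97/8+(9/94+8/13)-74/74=57855/4888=11.84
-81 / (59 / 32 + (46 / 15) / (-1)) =38880 / 587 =66.24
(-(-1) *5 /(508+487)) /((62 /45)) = 45 /12338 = 0.00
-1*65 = -65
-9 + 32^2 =1015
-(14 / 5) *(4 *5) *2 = -112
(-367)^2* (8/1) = 1077512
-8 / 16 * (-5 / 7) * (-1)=-0.36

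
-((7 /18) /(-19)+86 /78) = -4811 /4446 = -1.08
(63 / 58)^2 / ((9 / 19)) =8379 / 3364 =2.49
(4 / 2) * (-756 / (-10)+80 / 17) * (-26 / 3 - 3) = -95564 / 51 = -1873.80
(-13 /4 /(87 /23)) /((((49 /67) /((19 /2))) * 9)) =-380627 /306936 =-1.24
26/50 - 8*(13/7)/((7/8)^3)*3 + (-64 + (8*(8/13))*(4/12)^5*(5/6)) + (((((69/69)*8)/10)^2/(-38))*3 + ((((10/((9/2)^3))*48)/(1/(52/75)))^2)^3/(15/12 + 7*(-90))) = -468093835648498262620053609494167/3497939539767707591326450078125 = -133.82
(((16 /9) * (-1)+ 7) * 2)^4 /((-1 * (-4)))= 19518724 /6561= 2974.96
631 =631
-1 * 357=-357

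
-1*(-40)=40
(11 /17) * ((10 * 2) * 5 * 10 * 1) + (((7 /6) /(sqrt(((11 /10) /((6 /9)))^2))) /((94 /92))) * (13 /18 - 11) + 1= 456295459 /711909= 640.95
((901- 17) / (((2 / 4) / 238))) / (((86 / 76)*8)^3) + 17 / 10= 904627443 / 1590140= 568.90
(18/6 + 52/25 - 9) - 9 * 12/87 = -3742/725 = -5.16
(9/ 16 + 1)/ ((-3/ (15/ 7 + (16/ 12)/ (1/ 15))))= -3875/ 336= -11.53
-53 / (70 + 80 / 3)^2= -477 / 84100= -0.01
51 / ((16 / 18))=57.38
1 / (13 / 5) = 5 / 13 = 0.38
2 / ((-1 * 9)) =-2 / 9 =-0.22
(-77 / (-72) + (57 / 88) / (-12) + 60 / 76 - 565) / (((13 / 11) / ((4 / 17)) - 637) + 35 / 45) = 33899837 / 37993160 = 0.89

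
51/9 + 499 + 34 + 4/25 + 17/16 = 647867/1200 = 539.89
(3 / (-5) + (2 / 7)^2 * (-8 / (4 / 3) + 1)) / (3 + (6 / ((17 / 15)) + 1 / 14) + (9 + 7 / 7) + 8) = -0.04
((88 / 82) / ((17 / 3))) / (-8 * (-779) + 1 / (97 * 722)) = 3081496 / 101402322211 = 0.00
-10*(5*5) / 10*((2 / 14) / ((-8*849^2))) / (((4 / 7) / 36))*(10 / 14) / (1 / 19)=0.00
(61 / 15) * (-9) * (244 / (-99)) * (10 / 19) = 29768 / 627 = 47.48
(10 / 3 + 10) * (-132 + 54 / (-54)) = -5320 / 3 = -1773.33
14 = 14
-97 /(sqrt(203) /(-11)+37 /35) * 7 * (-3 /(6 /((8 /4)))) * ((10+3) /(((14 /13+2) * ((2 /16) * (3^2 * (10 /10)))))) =-309253945 * sqrt(203) /747234-3596181589 /747234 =-10709.33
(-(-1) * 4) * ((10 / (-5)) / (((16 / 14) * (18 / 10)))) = -35 / 9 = -3.89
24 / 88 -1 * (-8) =91 / 11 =8.27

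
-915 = -915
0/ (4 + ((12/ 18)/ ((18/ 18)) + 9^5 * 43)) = 0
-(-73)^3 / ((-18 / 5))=-1945085 / 18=-108060.28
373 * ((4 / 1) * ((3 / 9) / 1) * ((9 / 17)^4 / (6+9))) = 1087668 / 417605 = 2.60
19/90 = 0.21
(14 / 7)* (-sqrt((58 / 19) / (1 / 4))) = -4* sqrt(1102) / 19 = -6.99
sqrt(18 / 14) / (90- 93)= -sqrt(7) / 7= -0.38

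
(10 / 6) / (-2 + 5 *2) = 5 / 24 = 0.21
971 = 971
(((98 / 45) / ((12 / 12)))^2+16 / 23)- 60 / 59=12149728 / 2747925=4.42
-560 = -560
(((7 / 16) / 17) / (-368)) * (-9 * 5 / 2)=315 / 200192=0.00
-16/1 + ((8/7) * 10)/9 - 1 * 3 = -1117/63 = -17.73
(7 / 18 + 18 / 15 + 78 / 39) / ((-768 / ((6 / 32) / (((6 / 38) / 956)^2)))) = -6660479963 / 207360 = -32120.37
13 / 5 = 2.60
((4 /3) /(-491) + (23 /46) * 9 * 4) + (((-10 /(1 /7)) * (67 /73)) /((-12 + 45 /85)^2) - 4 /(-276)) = 109863118129 /6269478345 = 17.52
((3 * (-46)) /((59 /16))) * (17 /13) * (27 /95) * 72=-1001.44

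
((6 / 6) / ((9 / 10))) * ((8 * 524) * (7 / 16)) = 18340 / 9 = 2037.78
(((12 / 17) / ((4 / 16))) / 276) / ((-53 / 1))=-4 / 20723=-0.00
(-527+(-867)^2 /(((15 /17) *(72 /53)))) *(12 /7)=75189181 /70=1074131.16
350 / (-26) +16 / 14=-1121 / 91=-12.32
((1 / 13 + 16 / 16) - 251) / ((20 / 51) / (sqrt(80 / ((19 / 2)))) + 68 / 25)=-28732206600 / 311930749 + 103561875 *sqrt(190) / 311930749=-87.53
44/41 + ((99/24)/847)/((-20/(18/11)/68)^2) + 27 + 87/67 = 37779554969/1279689950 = 29.52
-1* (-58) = 58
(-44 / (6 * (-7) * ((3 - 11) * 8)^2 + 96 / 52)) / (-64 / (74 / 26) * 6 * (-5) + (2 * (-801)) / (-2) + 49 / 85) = 449735 / 2595644892684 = 0.00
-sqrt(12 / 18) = -sqrt(6) / 3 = -0.82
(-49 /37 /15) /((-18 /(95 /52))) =931 /103896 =0.01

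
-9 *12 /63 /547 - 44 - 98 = -543730 /3829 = -142.00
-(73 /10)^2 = -5329 /100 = -53.29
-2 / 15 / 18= -1 / 135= -0.01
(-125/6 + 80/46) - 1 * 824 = -116347/138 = -843.09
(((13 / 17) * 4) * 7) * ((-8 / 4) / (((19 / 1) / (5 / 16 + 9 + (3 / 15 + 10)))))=-142051 / 3230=-43.98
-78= -78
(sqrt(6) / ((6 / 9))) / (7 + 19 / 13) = 39 * sqrt(6) / 220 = 0.43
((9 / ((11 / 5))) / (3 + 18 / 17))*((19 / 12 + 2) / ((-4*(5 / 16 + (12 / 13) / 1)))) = -47515 / 65021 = -0.73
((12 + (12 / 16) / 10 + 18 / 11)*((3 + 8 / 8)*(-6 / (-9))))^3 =8132727331 / 166375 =48881.91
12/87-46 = -1330/29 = -45.86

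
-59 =-59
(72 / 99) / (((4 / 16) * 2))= 16 / 11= 1.45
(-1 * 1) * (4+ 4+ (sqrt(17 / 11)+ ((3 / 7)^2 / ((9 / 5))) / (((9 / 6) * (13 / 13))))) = -1186 / 147 -sqrt(187) / 11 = -9.31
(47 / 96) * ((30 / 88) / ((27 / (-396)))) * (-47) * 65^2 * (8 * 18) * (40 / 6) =466651250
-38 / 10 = -19 / 5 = -3.80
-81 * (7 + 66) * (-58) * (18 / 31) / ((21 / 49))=14404068 / 31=464647.35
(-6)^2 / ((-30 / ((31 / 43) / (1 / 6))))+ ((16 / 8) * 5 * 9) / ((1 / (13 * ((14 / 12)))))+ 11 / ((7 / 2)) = 2051243 / 1505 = 1362.95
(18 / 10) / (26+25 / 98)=882 / 12865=0.07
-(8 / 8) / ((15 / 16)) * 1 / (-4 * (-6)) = -2 / 45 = -0.04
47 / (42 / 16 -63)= -376 / 483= -0.78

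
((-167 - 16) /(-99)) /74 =0.02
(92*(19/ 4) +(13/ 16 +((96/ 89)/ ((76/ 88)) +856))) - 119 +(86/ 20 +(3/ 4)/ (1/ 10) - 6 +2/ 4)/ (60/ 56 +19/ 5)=1177.35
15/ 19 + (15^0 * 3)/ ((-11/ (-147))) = 8544/ 209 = 40.88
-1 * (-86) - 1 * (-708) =794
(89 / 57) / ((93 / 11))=979 / 5301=0.18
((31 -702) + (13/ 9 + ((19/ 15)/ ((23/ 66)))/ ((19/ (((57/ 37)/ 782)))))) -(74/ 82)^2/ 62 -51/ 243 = -9407013029291041/ 14044967663310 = -669.78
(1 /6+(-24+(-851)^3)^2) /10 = 2278917716815533751 /60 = 37981961946925562.52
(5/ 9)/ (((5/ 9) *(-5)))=-1/ 5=-0.20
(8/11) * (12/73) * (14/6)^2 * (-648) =-338688/803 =-421.78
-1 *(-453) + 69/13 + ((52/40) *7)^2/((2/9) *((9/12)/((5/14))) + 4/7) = 15249153/28340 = 538.08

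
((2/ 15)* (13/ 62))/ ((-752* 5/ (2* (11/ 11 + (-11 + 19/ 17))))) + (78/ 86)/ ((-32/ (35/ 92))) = -2504663863/ 235166793600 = -0.01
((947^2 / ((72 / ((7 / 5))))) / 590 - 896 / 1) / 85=-184032737 / 18054000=-10.19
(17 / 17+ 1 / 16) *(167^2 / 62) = 474113 / 992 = 477.94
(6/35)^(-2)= 1225/36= 34.03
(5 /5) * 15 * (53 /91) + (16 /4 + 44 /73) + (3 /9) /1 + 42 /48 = 2319311 /159432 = 14.55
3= 3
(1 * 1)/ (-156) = -1/ 156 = -0.01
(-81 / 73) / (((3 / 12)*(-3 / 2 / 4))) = 864 / 73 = 11.84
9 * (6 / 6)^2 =9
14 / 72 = 7 / 36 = 0.19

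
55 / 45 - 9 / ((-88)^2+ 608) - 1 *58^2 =-28085929 / 8352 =-3362.78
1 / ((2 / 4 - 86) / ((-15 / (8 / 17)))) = 85 / 228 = 0.37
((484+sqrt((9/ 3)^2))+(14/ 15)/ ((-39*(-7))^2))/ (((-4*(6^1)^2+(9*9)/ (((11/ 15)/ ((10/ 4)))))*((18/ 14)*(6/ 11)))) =9410936777/ 1790726535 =5.26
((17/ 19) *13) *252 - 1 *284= 50296/ 19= 2647.16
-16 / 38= -8 / 19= -0.42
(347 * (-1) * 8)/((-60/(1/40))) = 347/300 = 1.16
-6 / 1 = -6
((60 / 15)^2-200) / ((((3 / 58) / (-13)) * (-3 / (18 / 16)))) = -17342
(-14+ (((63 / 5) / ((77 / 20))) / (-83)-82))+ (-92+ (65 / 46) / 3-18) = -25900387 / 125994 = -205.57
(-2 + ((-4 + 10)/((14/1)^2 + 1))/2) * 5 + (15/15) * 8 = -379/197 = -1.92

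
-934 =-934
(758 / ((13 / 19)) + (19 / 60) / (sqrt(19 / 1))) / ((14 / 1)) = sqrt(19) / 840 + 7201 / 91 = 79.14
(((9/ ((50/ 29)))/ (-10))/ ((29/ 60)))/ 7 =-0.15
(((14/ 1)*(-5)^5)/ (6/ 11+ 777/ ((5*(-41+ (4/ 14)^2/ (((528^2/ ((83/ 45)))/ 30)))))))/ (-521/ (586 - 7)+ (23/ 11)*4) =76637544843578125/ 42423916252937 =1806.47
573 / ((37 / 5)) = 2865 / 37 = 77.43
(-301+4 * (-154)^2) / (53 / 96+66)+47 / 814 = 7389831355 / 5200646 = 1420.94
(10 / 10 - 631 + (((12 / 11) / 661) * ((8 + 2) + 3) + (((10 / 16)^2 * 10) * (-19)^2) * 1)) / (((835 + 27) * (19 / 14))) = 1270678549 / 1905351008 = 0.67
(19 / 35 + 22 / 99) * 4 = 964 / 315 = 3.06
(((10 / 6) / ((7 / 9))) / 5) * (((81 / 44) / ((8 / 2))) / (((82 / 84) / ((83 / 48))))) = 20169 / 57728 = 0.35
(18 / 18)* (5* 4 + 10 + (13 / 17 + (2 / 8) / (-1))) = 30.51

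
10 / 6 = 5 / 3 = 1.67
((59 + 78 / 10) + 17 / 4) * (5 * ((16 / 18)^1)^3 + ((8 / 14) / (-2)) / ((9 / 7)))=1703779 / 7290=233.71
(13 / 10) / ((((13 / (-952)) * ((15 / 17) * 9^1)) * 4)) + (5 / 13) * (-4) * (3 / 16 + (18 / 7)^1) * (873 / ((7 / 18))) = -8196446177 / 859950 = -9531.31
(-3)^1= -3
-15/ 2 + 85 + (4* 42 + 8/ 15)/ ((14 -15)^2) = 7381/ 30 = 246.03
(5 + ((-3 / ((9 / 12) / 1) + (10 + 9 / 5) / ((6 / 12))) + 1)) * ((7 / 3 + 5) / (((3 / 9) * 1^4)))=2816 / 5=563.20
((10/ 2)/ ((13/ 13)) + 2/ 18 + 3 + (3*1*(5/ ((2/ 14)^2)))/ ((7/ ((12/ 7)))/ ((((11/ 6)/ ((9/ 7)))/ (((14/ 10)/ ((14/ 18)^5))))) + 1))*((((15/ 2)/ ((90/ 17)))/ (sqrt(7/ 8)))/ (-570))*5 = -4949268361*sqrt(14)/ 24526716732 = -0.76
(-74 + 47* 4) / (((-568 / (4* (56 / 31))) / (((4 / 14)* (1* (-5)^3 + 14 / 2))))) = 107616 / 2201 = 48.89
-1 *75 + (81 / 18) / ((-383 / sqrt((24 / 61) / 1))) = -75 - 9 *sqrt(366) / 23363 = -75.01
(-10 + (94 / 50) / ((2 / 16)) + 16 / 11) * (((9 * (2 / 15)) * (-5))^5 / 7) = -13887936 / 1925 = -7214.51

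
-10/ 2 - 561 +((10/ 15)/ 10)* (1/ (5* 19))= -806549/ 1425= -566.00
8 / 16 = 1 / 2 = 0.50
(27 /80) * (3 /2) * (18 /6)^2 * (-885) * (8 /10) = -129033 /40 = -3225.82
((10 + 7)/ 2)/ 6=17/ 12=1.42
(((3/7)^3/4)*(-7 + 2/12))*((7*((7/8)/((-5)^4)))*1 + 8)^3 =-23702895159692481/343000000000000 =-69.10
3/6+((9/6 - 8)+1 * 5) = -1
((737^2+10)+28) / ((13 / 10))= 5432070 / 13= 417851.54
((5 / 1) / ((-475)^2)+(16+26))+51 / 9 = 6452878 / 135375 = 47.67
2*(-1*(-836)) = 1672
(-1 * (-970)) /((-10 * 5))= -97 /5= -19.40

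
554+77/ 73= 40519/ 73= 555.05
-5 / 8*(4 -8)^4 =-160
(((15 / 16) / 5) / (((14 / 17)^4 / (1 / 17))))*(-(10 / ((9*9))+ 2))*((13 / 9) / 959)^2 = -35702771 / 309070910409408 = -0.00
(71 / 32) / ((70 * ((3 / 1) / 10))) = 71 / 672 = 0.11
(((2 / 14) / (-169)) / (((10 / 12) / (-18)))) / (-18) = -6 / 5915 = -0.00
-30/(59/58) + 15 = -855/59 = -14.49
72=72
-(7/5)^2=-49/25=-1.96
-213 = -213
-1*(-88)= 88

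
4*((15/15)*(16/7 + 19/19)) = 92/7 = 13.14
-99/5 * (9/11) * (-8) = 648/5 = 129.60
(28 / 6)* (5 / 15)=14 / 9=1.56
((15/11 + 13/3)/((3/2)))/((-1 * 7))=-0.54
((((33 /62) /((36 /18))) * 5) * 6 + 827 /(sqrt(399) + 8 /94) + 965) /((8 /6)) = 760.66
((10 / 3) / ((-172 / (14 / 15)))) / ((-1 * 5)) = 7 / 1935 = 0.00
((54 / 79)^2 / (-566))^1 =-1458 / 1766203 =-0.00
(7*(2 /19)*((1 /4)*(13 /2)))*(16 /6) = 182 /57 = 3.19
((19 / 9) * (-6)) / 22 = -19 / 33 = -0.58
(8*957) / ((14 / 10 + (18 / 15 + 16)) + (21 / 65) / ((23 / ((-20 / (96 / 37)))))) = 91565760 / 221161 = 414.02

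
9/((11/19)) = 171/11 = 15.55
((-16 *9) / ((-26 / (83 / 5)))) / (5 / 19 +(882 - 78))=113544 / 993265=0.11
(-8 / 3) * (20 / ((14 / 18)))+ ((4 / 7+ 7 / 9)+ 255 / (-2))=-3505 / 18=-194.72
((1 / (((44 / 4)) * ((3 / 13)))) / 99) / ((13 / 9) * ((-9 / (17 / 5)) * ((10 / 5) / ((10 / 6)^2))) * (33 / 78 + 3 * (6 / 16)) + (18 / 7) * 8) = 30940 / 126815139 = 0.00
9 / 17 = 0.53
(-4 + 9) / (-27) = -5 / 27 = -0.19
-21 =-21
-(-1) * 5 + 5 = 10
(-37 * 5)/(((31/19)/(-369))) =1297035/31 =41839.84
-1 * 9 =-9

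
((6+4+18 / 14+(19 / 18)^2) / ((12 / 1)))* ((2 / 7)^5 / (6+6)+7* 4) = 9925984727 / 343064484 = 28.93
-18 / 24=-0.75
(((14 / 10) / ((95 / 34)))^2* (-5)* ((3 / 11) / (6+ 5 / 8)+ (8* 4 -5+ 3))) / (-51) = 19452216 / 26307875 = 0.74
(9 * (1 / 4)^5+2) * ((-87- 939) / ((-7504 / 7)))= 1055241 / 548864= 1.92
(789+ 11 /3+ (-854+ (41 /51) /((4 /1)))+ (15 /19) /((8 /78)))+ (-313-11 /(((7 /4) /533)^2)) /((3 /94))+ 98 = -1012368896247 /31654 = -31982337.03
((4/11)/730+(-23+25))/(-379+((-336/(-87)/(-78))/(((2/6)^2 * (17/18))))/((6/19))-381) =-1608659/612339695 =-0.00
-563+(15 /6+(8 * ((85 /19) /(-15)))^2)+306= -248.81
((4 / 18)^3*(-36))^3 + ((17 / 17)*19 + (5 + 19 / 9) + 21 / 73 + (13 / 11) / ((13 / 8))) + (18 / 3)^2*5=88364135396 / 426747123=207.06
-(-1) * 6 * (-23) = -138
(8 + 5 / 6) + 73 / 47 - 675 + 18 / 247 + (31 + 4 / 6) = -14694067 / 23218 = -632.87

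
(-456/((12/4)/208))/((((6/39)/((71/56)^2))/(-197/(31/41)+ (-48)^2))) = -1025375780897/1519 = -675033430.48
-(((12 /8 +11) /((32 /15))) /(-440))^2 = -5625 /31719424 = -0.00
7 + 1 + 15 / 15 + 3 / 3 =10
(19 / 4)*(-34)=-323 / 2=-161.50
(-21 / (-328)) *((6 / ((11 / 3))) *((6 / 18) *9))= 567 / 1804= 0.31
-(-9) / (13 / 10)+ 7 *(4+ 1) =545 / 13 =41.92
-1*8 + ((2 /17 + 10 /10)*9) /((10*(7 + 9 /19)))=-189871 /24140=-7.87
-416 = -416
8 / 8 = 1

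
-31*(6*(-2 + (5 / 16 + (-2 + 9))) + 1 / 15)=-118823 / 120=-990.19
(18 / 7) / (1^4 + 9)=9 / 35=0.26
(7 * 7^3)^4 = 33232930569601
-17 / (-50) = 17 / 50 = 0.34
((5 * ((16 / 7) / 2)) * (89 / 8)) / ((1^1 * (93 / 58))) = 25810 / 651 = 39.65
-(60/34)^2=-900/289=-3.11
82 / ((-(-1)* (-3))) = -82 / 3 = -27.33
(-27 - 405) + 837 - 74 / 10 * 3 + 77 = 2299 / 5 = 459.80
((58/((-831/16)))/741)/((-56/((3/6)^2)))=0.00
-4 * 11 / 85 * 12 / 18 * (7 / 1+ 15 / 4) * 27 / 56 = -4257 / 2380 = -1.79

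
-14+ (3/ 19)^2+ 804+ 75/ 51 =791.50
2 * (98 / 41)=196 / 41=4.78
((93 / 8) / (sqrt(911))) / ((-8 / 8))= -93 * sqrt(911) / 7288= -0.39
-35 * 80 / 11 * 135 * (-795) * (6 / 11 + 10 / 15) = 4006800000 / 121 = 33114049.59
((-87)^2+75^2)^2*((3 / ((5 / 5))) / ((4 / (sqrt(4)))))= 261122454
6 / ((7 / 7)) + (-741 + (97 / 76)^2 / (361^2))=-553259551151 / 752734096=-735.00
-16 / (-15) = 16 / 15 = 1.07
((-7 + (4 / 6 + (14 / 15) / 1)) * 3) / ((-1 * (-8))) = -2.02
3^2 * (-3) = -27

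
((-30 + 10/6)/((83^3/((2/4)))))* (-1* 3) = 85/1143574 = 0.00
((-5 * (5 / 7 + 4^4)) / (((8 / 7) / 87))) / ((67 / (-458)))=179008155 / 268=667940.88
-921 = -921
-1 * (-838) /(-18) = -419 /9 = -46.56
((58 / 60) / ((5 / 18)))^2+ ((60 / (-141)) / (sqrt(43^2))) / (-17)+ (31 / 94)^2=49330455879 / 4036947500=12.22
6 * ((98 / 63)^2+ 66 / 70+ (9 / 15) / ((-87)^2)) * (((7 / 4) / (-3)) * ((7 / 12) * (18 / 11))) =-28061047 / 2497770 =-11.23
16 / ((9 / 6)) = 32 / 3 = 10.67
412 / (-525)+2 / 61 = -0.75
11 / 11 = 1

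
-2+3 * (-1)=-5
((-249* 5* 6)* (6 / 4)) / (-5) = 2241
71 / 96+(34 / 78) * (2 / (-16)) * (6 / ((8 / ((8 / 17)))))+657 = 820835 / 1248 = 657.72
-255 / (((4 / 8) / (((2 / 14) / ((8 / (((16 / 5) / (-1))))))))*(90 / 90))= 204 / 7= 29.14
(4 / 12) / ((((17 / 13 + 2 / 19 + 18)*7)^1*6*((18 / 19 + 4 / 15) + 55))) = 4693 / 645293838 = 0.00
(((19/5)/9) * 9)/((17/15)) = 57/17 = 3.35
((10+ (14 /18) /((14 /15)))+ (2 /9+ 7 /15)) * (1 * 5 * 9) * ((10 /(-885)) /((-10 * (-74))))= -1037 /130980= -0.01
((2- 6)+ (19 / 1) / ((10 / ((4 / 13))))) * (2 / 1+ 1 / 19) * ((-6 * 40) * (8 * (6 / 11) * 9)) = 13810176 / 209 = 66077.40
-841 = -841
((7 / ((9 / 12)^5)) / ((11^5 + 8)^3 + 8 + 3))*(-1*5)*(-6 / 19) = 7168 / 642974300503519221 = 0.00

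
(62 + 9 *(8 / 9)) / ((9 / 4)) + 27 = 523 / 9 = 58.11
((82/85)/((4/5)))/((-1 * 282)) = -41/9588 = -0.00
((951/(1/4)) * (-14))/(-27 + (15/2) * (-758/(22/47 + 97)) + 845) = -70.10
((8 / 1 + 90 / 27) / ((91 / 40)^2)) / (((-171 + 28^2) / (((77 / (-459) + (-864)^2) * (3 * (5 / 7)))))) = 5482265392000 / 959411817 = 5714.19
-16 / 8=-2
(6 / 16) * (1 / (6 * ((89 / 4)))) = 1 / 356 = 0.00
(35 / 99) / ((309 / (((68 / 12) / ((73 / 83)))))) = 49385 / 6699429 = 0.01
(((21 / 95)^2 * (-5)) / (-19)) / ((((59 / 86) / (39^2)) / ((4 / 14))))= 16481556 / 2023405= 8.15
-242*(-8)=1936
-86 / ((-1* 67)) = 86 / 67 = 1.28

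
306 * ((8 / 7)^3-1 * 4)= -263160 / 343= -767.23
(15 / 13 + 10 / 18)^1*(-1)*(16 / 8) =-400 / 117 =-3.42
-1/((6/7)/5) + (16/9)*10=11.94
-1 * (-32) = 32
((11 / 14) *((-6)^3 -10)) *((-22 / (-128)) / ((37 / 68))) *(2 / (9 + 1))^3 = -232441 / 518000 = -0.45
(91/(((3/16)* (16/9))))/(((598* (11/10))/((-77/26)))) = -735/598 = -1.23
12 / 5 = 2.40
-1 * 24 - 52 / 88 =-24.59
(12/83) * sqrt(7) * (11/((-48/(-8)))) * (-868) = -19096 * sqrt(7)/83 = -608.71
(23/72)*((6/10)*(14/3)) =161/180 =0.89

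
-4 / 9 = -0.44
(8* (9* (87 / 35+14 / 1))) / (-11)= -41544 / 385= -107.91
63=63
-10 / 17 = -0.59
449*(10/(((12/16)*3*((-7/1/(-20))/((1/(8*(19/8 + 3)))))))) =359200/2709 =132.60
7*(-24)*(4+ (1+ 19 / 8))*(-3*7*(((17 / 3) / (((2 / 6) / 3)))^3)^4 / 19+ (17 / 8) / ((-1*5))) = 424012942700489137501706.50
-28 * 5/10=-14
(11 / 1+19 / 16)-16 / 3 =329 / 48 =6.85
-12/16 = -3/4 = -0.75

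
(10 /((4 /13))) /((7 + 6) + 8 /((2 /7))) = 65 /82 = 0.79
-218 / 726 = -109 / 363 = -0.30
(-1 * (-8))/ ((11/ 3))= 24/ 11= 2.18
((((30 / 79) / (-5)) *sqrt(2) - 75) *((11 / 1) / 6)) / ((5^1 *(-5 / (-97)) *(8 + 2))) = -1067 / 20 - 1067 *sqrt(2) / 19750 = -53.43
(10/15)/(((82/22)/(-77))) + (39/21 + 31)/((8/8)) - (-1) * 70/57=110766/5453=20.31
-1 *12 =-12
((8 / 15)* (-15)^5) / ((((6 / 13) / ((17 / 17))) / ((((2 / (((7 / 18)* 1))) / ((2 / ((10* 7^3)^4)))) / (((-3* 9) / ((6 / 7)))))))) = 9914881239900000000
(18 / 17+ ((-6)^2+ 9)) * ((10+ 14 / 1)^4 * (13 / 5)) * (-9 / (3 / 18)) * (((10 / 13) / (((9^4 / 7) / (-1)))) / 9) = 3325952 / 17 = 195644.24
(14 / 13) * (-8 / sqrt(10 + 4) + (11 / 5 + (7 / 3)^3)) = 28168 / 1755-8 * sqrt(14) / 13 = 13.75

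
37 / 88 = 0.42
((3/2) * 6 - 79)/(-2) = 35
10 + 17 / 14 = 157 / 14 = 11.21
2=2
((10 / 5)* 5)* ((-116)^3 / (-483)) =15608960 / 483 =32316.69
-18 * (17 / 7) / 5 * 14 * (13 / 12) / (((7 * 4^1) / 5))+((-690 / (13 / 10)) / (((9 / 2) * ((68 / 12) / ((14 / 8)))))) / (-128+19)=-15745607 / 674492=-23.34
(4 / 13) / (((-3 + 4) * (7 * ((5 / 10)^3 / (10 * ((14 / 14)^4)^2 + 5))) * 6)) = 80 / 91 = 0.88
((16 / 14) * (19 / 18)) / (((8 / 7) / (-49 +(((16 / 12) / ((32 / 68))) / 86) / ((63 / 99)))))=-3359219 / 65016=-51.67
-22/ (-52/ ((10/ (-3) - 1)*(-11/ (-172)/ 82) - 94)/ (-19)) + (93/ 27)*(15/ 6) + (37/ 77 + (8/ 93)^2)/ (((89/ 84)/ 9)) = 2385890976827375/ 3105018815184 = 768.40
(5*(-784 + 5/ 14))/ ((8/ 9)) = -493695/ 112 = -4407.99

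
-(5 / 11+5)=-60 / 11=-5.45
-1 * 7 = -7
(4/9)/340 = 1/765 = 0.00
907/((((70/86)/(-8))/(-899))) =280495192/35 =8014148.34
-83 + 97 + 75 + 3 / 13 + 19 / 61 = 71007 / 793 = 89.54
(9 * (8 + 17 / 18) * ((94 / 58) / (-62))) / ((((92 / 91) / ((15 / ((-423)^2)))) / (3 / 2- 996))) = 703885 / 4056288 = 0.17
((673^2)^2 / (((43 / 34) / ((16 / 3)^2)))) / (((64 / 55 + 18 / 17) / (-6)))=-1669516632758627840 / 134031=-12456197691270.14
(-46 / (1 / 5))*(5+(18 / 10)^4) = -3564.45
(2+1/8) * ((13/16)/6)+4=3293/768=4.29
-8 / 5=-1.60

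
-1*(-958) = 958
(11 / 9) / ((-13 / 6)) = -22 / 39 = -0.56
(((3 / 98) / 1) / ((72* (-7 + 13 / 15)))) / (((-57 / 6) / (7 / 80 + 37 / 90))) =359 / 98671104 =0.00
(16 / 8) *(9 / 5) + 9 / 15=21 / 5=4.20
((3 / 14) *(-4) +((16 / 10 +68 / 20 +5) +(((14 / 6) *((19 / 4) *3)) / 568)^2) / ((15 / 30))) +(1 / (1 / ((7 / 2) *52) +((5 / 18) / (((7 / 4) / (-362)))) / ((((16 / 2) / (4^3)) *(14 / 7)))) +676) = 4728156620617273 / 6801680474624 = 695.15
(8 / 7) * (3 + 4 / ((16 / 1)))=26 / 7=3.71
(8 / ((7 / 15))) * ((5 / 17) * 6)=3600 / 119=30.25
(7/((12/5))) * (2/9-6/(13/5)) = -2135/351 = -6.08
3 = 3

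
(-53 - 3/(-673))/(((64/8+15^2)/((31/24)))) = -552823/1881708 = -0.29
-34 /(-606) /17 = 1 /303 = 0.00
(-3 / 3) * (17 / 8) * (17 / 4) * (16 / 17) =-17 / 2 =-8.50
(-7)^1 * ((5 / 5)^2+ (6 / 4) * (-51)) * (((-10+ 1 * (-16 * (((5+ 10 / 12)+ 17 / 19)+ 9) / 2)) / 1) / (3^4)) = -4091647 / 4617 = -886.21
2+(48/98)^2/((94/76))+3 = 586123/112847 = 5.19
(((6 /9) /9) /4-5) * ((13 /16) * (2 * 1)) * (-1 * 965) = 3374605 /432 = 7811.59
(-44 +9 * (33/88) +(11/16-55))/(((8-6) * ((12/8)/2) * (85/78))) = -19747/340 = -58.08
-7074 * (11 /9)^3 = -12915.63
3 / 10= 0.30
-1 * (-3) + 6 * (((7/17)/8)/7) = 207/68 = 3.04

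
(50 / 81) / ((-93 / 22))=-1100 / 7533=-0.15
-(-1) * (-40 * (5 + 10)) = -600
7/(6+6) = 0.58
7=7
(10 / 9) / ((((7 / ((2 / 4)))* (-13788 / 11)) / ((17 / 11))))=-0.00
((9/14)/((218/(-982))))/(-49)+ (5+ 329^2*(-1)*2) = -16186846779/74774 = -216476.94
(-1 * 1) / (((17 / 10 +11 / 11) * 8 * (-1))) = 5 / 108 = 0.05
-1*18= -18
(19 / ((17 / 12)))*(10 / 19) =120 / 17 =7.06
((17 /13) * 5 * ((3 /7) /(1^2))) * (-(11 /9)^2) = -10285 /2457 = -4.19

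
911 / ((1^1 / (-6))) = -5466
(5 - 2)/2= 3/2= 1.50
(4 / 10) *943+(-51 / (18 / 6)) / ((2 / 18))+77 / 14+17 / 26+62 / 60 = 90241 / 390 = 231.39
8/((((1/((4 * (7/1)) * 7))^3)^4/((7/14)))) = 12856798801670963747004350464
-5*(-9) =45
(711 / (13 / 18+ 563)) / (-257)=-12798 / 2607779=-0.00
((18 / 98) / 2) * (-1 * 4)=-18 / 49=-0.37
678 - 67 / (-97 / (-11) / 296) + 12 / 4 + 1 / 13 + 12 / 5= -9870558 / 6305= -1565.51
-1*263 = -263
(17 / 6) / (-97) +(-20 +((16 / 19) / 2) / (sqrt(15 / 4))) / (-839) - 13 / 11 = -6376727 / 5371278 - 16 * sqrt(15) / 239115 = -1.19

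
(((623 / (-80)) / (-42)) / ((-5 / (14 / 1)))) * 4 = -623 / 300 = -2.08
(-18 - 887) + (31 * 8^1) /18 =-8021 /9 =-891.22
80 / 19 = 4.21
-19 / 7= -2.71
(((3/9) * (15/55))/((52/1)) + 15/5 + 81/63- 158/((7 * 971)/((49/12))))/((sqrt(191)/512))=6259246720 * sqrt(191)/556939383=155.32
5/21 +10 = 215/21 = 10.24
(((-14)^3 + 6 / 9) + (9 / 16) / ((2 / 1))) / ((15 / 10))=-263333 / 144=-1828.70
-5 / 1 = -5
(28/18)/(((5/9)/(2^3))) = 112/5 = 22.40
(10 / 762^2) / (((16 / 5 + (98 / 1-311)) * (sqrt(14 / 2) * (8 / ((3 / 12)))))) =-25 * sqrt(7) / 68218702272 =-0.00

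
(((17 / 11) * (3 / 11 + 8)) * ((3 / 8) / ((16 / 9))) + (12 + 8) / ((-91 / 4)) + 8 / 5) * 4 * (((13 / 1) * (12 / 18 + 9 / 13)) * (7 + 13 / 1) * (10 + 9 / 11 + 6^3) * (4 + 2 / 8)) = 54142867407205 / 11627616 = 4656403.12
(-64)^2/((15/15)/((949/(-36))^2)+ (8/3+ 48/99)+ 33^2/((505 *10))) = 614748801638400/505576521737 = 1215.94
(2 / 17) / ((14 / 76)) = 76 / 119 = 0.64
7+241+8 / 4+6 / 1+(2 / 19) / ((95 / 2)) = 462084 / 1805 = 256.00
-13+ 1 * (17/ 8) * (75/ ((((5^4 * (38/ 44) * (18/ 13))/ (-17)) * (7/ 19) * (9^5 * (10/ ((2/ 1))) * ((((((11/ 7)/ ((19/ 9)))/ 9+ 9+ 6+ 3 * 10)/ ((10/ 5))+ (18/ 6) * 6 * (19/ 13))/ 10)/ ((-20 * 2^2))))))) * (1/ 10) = -2431288080481/ 187022945250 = -13.00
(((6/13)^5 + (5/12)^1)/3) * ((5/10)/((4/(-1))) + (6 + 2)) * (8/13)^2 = 27296878/62748517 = 0.44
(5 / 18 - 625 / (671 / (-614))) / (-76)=-6910855 / 917928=-7.53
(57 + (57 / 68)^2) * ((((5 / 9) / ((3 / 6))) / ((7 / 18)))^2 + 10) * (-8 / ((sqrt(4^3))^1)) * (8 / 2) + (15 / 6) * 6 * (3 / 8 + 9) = -459003135 / 113288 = -4051.65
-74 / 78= -37 / 39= -0.95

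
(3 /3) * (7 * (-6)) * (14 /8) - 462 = -1071 /2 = -535.50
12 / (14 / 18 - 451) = -27 / 1013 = -0.03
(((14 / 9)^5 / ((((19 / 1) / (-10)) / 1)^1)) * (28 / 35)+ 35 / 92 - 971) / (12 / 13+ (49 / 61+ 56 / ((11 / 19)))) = -9.90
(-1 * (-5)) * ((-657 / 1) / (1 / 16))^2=552510720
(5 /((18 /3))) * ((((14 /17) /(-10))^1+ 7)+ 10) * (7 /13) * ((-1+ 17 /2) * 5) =125825 /442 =284.67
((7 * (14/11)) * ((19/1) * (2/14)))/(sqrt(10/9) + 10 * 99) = 21546/882089 - 399 * sqrt(10)/48514895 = 0.02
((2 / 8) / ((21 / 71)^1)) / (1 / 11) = 781 / 84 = 9.30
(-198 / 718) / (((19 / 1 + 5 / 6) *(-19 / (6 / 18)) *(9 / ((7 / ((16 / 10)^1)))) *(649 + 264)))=5 / 38497724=0.00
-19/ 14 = -1.36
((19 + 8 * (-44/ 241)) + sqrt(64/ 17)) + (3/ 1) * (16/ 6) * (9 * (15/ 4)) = 8 * sqrt(17)/ 17 + 69297/ 241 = 289.48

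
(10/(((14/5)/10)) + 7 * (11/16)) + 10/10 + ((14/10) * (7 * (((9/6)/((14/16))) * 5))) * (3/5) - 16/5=49687/560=88.73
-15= -15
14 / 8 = 7 / 4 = 1.75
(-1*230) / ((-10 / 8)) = 184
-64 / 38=-32 / 19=-1.68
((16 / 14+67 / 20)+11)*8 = 4338 / 35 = 123.94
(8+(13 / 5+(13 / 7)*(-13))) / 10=-237 / 175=-1.35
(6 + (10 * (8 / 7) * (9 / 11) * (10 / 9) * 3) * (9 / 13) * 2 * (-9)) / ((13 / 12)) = -4593528 / 13013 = -353.00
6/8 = 3/4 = 0.75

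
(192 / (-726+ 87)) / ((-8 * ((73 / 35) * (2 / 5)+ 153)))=1400 / 5734173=0.00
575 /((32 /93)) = 53475 /32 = 1671.09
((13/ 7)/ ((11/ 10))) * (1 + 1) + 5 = 645/ 77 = 8.38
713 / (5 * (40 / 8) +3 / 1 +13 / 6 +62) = 4278 / 553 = 7.74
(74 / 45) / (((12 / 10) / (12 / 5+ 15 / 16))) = 3293 / 720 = 4.57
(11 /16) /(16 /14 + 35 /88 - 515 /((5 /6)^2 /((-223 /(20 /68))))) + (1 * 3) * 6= 311729528203 /17318305946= 18.00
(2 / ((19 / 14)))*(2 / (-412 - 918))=-4 / 1805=-0.00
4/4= 1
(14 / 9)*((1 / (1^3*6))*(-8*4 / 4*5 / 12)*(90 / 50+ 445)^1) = -31276 / 81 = -386.12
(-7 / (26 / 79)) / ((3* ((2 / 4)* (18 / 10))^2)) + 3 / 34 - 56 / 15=-6658027 / 537030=-12.40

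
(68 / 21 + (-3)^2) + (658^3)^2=1704412287300604481 / 21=81162489871457356.24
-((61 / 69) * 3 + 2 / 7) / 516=-11 / 1932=-0.01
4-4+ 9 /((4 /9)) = 81 /4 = 20.25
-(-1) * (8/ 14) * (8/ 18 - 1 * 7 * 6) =-1496/ 63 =-23.75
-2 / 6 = -1 / 3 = -0.33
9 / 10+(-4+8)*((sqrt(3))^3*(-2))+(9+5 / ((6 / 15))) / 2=-29.92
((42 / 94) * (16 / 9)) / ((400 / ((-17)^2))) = 2023 / 3525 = 0.57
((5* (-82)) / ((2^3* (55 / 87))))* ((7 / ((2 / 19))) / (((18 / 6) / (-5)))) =790685 / 88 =8985.06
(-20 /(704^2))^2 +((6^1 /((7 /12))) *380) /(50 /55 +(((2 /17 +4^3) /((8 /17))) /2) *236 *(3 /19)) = 35115028469704261 /22814798761689088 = 1.54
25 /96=0.26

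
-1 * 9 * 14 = -126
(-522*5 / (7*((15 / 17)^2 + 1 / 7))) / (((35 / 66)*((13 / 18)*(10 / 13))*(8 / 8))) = -22402413 / 16310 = -1373.54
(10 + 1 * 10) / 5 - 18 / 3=-2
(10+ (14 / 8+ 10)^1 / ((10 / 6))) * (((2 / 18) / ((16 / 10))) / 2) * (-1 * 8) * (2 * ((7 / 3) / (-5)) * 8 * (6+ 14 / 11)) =6944 / 27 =257.19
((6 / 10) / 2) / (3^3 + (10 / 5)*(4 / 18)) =27 / 2470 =0.01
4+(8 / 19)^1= 84 / 19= 4.42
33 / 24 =1.38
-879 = -879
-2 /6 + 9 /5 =22 /15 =1.47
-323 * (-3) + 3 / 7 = 6786 / 7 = 969.43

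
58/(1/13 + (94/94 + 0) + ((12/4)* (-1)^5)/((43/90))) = -16211/1454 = -11.15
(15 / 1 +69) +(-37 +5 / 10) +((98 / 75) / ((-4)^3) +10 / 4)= 49.98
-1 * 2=-2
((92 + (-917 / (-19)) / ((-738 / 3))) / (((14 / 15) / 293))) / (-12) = -628618315 / 261744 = -2401.65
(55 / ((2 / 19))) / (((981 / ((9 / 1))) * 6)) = 0.80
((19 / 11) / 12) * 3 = 19 / 44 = 0.43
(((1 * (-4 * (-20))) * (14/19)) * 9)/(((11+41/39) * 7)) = 5616/893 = 6.29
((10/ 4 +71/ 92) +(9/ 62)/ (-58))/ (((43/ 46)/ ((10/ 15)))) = 2.33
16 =16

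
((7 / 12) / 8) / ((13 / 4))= 0.02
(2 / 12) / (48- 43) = 1 / 30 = 0.03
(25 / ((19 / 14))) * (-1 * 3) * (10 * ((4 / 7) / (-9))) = 2000 / 57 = 35.09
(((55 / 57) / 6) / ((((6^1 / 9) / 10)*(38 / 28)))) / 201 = 1925 / 217683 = 0.01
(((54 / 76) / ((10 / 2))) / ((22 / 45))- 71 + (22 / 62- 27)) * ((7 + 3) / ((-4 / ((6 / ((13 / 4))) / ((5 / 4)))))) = 30276468 / 84227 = 359.46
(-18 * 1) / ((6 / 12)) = -36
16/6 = 8/3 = 2.67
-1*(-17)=17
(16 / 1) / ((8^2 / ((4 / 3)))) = 1 / 3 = 0.33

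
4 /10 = 2 /5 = 0.40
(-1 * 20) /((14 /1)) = -10 /7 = -1.43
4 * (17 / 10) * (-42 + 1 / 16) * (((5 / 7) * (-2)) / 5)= 11407 / 140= 81.48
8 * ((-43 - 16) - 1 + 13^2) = 872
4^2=16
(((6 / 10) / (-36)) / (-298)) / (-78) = -1 / 1394640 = -0.00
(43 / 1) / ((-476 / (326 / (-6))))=7009 / 1428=4.91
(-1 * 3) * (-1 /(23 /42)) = 5.48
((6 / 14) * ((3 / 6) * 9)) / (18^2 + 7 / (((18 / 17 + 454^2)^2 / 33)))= 1127566462050 / 189431165627579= 0.01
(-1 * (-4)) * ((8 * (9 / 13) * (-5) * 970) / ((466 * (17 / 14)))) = -9777600 / 51493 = -189.88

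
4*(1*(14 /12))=4.67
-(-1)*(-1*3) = -3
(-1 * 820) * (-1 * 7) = 5740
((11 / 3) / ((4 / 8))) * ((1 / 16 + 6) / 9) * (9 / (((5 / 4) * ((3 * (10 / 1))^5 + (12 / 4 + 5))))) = 1067 / 729000240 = 0.00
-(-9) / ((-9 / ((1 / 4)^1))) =-1 / 4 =-0.25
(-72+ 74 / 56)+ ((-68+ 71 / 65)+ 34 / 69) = -17216203 / 125580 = -137.09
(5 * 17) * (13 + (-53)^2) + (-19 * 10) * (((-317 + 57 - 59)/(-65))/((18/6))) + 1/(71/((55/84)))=6191167673/25844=239559.19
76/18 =4.22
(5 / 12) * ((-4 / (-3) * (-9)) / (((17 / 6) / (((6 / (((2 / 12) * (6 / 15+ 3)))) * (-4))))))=21600 / 289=74.74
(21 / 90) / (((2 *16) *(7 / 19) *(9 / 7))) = 133 / 8640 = 0.02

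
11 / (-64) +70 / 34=2053 / 1088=1.89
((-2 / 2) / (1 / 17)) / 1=-17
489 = 489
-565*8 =-4520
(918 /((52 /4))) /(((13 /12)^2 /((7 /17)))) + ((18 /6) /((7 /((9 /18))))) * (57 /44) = 33905799 /1353352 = 25.05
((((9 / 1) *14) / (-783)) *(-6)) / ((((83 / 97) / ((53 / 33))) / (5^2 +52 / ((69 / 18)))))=127681876 / 1826913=69.89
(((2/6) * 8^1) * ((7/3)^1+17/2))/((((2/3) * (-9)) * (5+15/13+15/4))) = -1352/2781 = -0.49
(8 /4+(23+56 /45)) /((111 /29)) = 34249 /4995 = 6.86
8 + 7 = 15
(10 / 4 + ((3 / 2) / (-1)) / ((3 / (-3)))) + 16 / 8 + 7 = 13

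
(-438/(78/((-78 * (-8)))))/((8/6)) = -2628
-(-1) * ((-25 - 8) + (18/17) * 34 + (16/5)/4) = 19/5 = 3.80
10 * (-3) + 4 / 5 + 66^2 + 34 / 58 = 627471 / 145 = 4327.39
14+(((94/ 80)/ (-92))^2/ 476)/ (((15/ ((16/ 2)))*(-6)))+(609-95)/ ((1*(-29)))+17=27920027455939/ 2103067008000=13.28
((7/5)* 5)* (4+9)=91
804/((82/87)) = 34974/41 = 853.02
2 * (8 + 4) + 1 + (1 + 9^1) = 35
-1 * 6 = -6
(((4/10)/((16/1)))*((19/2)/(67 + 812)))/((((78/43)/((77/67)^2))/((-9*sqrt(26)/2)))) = -4843993*sqrt(26)/5471552320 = -0.00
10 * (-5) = -50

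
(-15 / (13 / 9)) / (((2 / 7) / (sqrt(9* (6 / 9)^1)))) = -945* sqrt(6) / 26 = -89.03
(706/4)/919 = 353/1838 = 0.19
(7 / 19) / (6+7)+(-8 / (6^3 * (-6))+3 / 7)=129709 / 280098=0.46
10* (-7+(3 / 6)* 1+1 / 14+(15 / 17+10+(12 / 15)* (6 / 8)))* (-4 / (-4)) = 50.54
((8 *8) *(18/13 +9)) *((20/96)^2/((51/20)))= 2500/221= 11.31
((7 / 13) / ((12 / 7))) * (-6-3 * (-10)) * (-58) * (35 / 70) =-2842 / 13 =-218.62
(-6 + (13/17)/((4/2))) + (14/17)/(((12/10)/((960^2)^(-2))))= -48667557887993/8663334912000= -5.62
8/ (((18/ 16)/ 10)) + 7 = 703/ 9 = 78.11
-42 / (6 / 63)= -441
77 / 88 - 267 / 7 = -2087 / 56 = -37.27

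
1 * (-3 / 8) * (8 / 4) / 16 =-3 / 64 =-0.05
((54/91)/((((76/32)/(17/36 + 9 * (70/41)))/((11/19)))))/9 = 1028588/4040673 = 0.25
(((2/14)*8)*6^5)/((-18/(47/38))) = -81216/133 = -610.65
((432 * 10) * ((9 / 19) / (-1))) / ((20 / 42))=-81648 / 19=-4297.26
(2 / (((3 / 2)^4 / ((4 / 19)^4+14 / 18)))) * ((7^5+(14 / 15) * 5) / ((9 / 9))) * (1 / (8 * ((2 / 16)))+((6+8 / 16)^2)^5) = 6358775326568991485005 / 9120384864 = 697204714646.24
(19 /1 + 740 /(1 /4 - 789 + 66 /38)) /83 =0.22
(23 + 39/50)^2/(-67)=-1413721/167500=-8.44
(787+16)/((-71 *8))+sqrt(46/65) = -803/568+sqrt(2990)/65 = -0.57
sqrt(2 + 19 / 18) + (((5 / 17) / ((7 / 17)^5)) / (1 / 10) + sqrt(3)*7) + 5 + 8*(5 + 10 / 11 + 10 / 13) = sqrt(110) / 6 + 7*sqrt(3) + 737597635 / 2403401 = 320.77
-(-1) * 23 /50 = 23 /50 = 0.46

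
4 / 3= 1.33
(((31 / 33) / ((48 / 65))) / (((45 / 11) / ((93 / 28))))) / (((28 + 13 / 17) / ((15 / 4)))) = 1061905 / 7886592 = 0.13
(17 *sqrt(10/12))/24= 17 *sqrt(30)/144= 0.65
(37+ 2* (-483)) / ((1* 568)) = -929 / 568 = -1.64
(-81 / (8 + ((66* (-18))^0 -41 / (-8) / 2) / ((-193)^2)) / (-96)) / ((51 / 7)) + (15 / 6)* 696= 282073026327 / 162109586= 1740.01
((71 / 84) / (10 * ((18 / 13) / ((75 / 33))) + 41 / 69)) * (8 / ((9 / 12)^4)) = 54346240 / 17003763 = 3.20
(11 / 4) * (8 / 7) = 22 / 7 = 3.14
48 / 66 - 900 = -9892 / 11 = -899.27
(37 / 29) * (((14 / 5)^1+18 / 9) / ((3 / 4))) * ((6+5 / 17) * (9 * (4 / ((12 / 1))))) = 380064 / 2465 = 154.18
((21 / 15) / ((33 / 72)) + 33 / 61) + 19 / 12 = 5.18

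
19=19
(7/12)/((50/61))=427/600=0.71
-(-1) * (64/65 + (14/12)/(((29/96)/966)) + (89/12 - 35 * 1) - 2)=83742857/22620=3702.16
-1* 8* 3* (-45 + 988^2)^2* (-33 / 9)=83843694686488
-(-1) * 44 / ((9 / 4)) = 176 / 9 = 19.56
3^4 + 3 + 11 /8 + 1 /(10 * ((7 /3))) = 23917 /280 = 85.42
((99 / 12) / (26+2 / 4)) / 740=33 / 78440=0.00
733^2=537289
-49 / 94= -0.52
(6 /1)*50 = 300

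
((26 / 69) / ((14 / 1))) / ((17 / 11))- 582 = -4778659 / 8211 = -581.98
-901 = -901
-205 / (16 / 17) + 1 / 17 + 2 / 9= -532517 / 2448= -217.53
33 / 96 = 11 / 32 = 0.34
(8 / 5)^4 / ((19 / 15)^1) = 12288 / 2375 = 5.17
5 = 5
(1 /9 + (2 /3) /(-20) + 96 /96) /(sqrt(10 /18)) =97 * sqrt(5) /150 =1.45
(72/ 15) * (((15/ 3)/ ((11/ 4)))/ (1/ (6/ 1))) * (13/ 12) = 624/ 11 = 56.73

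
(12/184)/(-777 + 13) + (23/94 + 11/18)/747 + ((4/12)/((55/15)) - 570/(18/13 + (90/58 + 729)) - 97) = -6097637042924743/62420284639944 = -97.69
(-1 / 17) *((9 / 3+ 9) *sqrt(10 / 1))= -12 *sqrt(10) / 17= -2.23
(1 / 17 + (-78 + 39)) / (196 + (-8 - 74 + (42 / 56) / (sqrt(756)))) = -101428992 / 296932591 + 5296 * sqrt(21) / 296932591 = -0.34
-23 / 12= -1.92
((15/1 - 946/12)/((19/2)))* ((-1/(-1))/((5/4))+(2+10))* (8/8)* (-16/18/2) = 98048/2565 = 38.23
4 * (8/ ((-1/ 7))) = -224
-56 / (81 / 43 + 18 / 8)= -9632 / 711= -13.55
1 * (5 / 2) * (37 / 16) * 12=555 / 8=69.38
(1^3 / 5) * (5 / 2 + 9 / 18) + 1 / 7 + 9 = 9.74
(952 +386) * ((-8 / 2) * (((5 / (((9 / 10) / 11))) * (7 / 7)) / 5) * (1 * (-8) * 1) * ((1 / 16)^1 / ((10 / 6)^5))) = 1589544 / 625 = 2543.27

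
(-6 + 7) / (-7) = -1 / 7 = -0.14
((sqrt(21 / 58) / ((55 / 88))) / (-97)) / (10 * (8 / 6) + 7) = -0.00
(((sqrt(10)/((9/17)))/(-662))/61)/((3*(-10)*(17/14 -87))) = -119*sqrt(10)/6547335570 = -0.00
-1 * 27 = -27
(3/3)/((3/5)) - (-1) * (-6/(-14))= 2.10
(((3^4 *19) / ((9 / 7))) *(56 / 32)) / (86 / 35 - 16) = -154.68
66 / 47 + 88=4202 / 47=89.40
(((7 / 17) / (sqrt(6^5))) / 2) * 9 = 7 * sqrt(6) / 816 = 0.02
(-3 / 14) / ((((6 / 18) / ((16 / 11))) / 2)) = -144 / 77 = -1.87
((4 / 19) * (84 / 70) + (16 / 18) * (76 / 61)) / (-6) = -35468 / 156465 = -0.23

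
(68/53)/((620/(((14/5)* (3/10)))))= 357/205375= 0.00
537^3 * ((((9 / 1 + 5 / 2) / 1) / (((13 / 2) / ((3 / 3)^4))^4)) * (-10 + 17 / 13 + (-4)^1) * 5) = -23506860425400 / 371293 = -63310809.59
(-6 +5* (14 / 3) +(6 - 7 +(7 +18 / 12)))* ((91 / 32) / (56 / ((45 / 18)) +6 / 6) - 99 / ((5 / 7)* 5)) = -29607641 / 43200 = -685.36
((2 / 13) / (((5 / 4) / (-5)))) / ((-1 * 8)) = 1 / 13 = 0.08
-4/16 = -1/4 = -0.25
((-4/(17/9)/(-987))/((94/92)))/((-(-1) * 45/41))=7544/3943065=0.00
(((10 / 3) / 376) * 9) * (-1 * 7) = -105 / 188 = -0.56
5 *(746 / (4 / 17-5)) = -782.84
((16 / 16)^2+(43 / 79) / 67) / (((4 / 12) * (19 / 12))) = 192096 / 100567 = 1.91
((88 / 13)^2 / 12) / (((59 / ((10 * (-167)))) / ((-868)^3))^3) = 2521925732484882650342204764401434624000 / 104127153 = 24219674309974485236739400000000.00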